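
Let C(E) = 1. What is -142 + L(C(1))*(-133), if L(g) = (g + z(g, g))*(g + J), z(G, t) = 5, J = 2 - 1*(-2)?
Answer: -4132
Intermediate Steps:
J = 4 (J = 2 + 2 = 4)
L(g) = (4 + g)*(5 + g) (L(g) = (g + 5)*(g + 4) = (5 + g)*(4 + g) = (4 + g)*(5 + g))
-142 + L(C(1))*(-133) = -142 + (20 + 1**2 + 9*1)*(-133) = -142 + (20 + 1 + 9)*(-133) = -142 + 30*(-133) = -142 - 3990 = -4132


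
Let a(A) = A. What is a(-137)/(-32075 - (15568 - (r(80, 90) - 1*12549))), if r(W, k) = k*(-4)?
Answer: 137/60552 ≈ 0.0022625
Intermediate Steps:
r(W, k) = -4*k
a(-137)/(-32075 - (15568 - (r(80, 90) - 1*12549))) = -137/(-32075 - (15568 - (-4*90 - 1*12549))) = -137/(-32075 - (15568 - (-360 - 12549))) = -137/(-32075 - (15568 - 1*(-12909))) = -137/(-32075 - (15568 + 12909)) = -137/(-32075 - 1*28477) = -137/(-32075 - 28477) = -137/(-60552) = -137*(-1/60552) = 137/60552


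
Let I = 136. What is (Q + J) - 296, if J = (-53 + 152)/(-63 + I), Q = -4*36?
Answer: -32021/73 ≈ -438.64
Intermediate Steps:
Q = -144
J = 99/73 (J = (-53 + 152)/(-63 + 136) = 99/73 ≈ 1.3562)
(Q + J) - 296 = (-144 + 99/73) - 296 = -10413/73 - 296 = -32021/73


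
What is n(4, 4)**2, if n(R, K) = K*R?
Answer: 256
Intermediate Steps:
n(4, 4)**2 = (4*4)**2 = 16**2 = 256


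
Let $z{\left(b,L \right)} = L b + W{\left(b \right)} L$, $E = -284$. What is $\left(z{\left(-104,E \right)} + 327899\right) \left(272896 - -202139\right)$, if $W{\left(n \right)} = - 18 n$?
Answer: $-82757272455$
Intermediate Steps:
$z{\left(b,L \right)} = - 17 L b$ ($z{\left(b,L \right)} = L b + - 18 b L = L b - 18 L b = - 17 L b$)
$\left(z{\left(-104,E \right)} + 327899\right) \left(272896 - -202139\right) = \left(\left(-17\right) \left(-284\right) \left(-104\right) + 327899\right) \left(272896 - -202139\right) = \left(-502112 + 327899\right) \left(272896 + 202139\right) = \left(-174213\right) 475035 = -82757272455$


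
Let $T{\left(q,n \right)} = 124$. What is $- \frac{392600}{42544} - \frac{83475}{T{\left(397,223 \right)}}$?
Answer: $- \frac{225002675}{329716} \approx -682.41$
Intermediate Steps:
$- \frac{392600}{42544} - \frac{83475}{T{\left(397,223 \right)}} = - \frac{392600}{42544} - \frac{83475}{124} = \left(-392600\right) \frac{1}{42544} - \frac{83475}{124} = - \frac{49075}{5318} - \frac{83475}{124} = - \frac{225002675}{329716}$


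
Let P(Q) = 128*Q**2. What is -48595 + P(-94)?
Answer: 1082413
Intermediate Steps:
-48595 + P(-94) = -48595 + 128*(-94)**2 = -48595 + 128*8836 = -48595 + 1131008 = 1082413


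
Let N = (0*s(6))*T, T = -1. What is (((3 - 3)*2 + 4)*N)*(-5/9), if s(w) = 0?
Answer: 0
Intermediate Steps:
N = 0 (N = (0*0)*(-1) = 0*(-1) = 0)
(((3 - 3)*2 + 4)*N)*(-5/9) = (((3 - 3)*2 + 4)*0)*(-5/9) = ((0*2 + 4)*0)*(-5*⅑) = ((0 + 4)*0)*(-5/9) = (4*0)*(-5/9) = 0*(-5/9) = 0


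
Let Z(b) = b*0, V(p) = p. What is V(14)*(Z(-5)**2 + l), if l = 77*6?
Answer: 6468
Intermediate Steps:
Z(b) = 0
l = 462
V(14)*(Z(-5)**2 + l) = 14*(0**2 + 462) = 14*(0 + 462) = 14*462 = 6468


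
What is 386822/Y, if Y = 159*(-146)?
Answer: -193411/11607 ≈ -16.663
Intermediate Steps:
Y = -23214
386822/Y = 386822/(-23214) = 386822*(-1/23214) = -193411/11607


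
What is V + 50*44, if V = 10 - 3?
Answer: 2207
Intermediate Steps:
V = 7 (V = 10 - 1*3 = 10 - 3 = 7)
V + 50*44 = 7 + 50*44 = 7 + 2200 = 2207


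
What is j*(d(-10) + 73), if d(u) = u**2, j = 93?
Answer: 16089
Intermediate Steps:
j*(d(-10) + 73) = 93*((-10)**2 + 73) = 93*(100 + 73) = 93*173 = 16089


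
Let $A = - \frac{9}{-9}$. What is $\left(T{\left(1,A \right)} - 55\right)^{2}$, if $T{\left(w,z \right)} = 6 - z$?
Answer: $2500$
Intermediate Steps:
$A = 1$ ($A = \left(-9\right) \left(- \frac{1}{9}\right) = 1$)
$\left(T{\left(1,A \right)} - 55\right)^{2} = \left(\left(6 - 1\right) - 55\right)^{2} = \left(5 - 55\right)^{2} = \left(-50\right)^{2} = 2500$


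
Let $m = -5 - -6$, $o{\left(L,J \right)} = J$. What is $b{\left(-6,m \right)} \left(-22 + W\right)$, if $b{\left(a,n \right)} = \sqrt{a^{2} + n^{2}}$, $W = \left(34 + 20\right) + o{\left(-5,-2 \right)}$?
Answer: $30 \sqrt{37} \approx 182.48$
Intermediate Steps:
$m = 1$ ($m = -5 + 6 = 1$)
$W = 52$ ($W = \left(34 + 20\right) - 2 = 54 - 2 = 52$)
$b{\left(-6,m \right)} \left(-22 + W\right) = \sqrt{\left(-6\right)^{2} + 1^{2}} \left(-22 + 52\right) = \sqrt{36 + 1} \cdot 30 = \sqrt{37} \cdot 30 = 30 \sqrt{37}$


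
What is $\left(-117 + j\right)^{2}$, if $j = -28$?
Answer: $21025$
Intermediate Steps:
$\left(-117 + j\right)^{2} = \left(-117 - 28\right)^{2} = \left(-145\right)^{2} = 21025$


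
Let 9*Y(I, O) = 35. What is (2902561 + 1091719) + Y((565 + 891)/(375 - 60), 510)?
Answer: 35948555/9 ≈ 3.9943e+6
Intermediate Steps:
Y(I, O) = 35/9 (Y(I, O) = (1/9)*35 = 35/9)
(2902561 + 1091719) + Y((565 + 891)/(375 - 60), 510) = (2902561 + 1091719) + 35/9 = 3994280 + 35/9 = 35948555/9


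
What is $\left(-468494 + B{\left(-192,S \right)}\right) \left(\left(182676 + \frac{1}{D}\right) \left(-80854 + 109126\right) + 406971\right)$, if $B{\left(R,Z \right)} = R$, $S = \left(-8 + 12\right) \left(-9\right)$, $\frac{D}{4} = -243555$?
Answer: $- \frac{196530528761429858914}{81185} \approx -2.4208 \cdot 10^{15}$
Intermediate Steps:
$D = -974220$ ($D = 4 \left(-243555\right) = -974220$)
$S = -36$ ($S = 4 \left(-9\right) = -36$)
$\left(-468494 + B{\left(-192,S \right)}\right) \left(\left(182676 + \frac{1}{D}\right) \left(-80854 + 109126\right) + 406971\right) = \left(-468494 - 192\right) \left(\left(182676 + \frac{1}{-974220}\right) \left(-80854 + 109126\right) + 406971\right) = - 468686 \left(\left(182676 - \frac{1}{974220}\right) 28272 + 406971\right) = - 468686 \left(\frac{177966612719}{974220} \cdot 28272 + 406971\right) = - 468686 \left(\frac{419289339565964}{81185} + 406971\right) = \left(-468686\right) \frac{419322379506599}{81185} = - \frac{196530528761429858914}{81185}$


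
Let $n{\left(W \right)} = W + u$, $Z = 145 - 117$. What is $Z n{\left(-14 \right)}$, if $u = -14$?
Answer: $-784$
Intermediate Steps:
$Z = 28$ ($Z = 145 - 117 = 28$)
$n{\left(W \right)} = -14 + W$ ($n{\left(W \right)} = W - 14 = -14 + W$)
$Z n{\left(-14 \right)} = 28 \left(-14 - 14\right) = 28 \left(-28\right) = -784$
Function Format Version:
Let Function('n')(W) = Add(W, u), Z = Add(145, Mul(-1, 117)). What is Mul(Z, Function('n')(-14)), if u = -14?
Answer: -784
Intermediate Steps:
Z = 28 (Z = Add(145, -117) = 28)
Function('n')(W) = Add(-14, W) (Function('n')(W) = Add(W, -14) = Add(-14, W))
Mul(Z, Function('n')(-14)) = Mul(28, Add(-14, -14)) = Mul(28, -28) = -784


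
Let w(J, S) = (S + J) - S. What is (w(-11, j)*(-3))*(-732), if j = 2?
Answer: -24156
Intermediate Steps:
w(J, S) = J (w(J, S) = (J + S) - S = J)
(w(-11, j)*(-3))*(-732) = -11*(-3)*(-732) = 33*(-732) = -24156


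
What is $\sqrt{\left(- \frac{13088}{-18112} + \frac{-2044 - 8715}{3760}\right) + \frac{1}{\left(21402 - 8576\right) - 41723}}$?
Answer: $\frac{i \sqrt{126390847883313228765}}{7687179940} \approx 1.4625 i$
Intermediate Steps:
$\sqrt{\left(- \frac{13088}{-18112} + \frac{-2044 - 8715}{3760}\right) + \frac{1}{\left(21402 - 8576\right) - 41723}} = \sqrt{\left(\left(-13088\right) \left(- \frac{1}{18112}\right) + \left(-2044 - 8715\right) \frac{1}{3760}\right) + \frac{1}{12826 - 41723}} = \sqrt{\left(\frac{409}{566} - \frac{10759}{3760}\right) + \frac{1}{-28897}} = \sqrt{\left(\frac{409}{566} - \frac{10759}{3760}\right) - \frac{1}{28897}} = \sqrt{- \frac{2275877}{1064080} - \frac{1}{28897}} = \sqrt{- \frac{65767081749}{30748719760}} = \frac{i \sqrt{126390847883313228765}}{7687179940}$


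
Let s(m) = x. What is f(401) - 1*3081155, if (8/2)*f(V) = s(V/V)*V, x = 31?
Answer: -12312189/4 ≈ -3.0780e+6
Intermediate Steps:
s(m) = 31
f(V) = 31*V/4 (f(V) = (31*V)/4 = 31*V/4)
f(401) - 1*3081155 = (31/4)*401 - 1*3081155 = 12431/4 - 3081155 = -12312189/4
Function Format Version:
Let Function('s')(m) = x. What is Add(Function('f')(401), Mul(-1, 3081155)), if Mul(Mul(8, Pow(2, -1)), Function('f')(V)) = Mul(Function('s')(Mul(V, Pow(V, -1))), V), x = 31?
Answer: Rational(-12312189, 4) ≈ -3.0780e+6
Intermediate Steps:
Function('s')(m) = 31
Function('f')(V) = Mul(Rational(31, 4), V) (Function('f')(V) = Mul(Rational(1, 4), Mul(31, V)) = Mul(Rational(31, 4), V))
Add(Function('f')(401), Mul(-1, 3081155)) = Add(Mul(Rational(31, 4), 401), Mul(-1, 3081155)) = Add(Rational(12431, 4), -3081155) = Rational(-12312189, 4)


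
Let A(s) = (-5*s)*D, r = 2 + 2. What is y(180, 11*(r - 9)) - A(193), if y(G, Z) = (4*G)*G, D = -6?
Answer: 123810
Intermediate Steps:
r = 4
A(s) = 30*s (A(s) = -5*s*(-6) = 30*s)
y(G, Z) = 4*G²
y(180, 11*(r - 9)) - A(193) = 4*180² - 30*193 = 4*32400 - 1*5790 = 129600 - 5790 = 123810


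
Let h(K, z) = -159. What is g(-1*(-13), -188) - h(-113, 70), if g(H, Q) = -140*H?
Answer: -1661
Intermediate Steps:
g(-1*(-13), -188) - h(-113, 70) = -(-140)*(-13) - 1*(-159) = -140*13 + 159 = -1820 + 159 = -1661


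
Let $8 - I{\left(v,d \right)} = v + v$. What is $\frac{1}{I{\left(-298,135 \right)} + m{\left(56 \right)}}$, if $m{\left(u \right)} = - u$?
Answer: $\frac{1}{548} \approx 0.0018248$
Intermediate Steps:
$I{\left(v,d \right)} = 8 - 2 v$ ($I{\left(v,d \right)} = 8 - \left(v + v\right) = 8 - 2 v$)
$\frac{1}{I{\left(-298,135 \right)} + m{\left(56 \right)}} = \frac{1}{\left(8 - -596\right) - 56} = \frac{1}{\left(8 + 596\right) - 56} = \frac{1}{604 - 56} = \frac{1}{548}$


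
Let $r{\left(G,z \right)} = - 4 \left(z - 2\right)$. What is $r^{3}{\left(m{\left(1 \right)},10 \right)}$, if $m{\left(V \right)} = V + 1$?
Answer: $-32768$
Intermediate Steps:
$m{\left(V \right)} = 1 + V$
$r{\left(G,z \right)} = 8 - 4 z$ ($r{\left(G,z \right)} = - 4 \left(-2 + z\right) = 8 - 4 z$)
$r^{3}{\left(m{\left(1 \right)},10 \right)} = \left(8 - 40\right)^{3} = \left(-32\right)^{3} = -32768$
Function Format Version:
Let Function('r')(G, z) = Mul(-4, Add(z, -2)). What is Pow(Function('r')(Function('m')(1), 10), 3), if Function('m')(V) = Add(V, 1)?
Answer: -32768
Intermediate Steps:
Function('m')(V) = Add(1, V)
Function('r')(G, z) = Add(8, Mul(-4, z)) (Function('r')(G, z) = Mul(-4, Add(-2, z)) = Add(8, Mul(-4, z)))
Pow(Function('r')(Function('m')(1), 10), 3) = Pow(Add(8, Mul(-4, 10)), 3) = Pow(Add(8, -40), 3) = Pow(-32, 3) = -32768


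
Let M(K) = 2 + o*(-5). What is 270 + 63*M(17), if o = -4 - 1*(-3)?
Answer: 711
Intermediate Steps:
o = -1 (o = -4 + 3 = -1)
M(K) = 7 (M(K) = 2 - 1*(-5) = 2 + 5 = 7)
270 + 63*M(17) = 270 + 63*7 = 270 + 441 = 711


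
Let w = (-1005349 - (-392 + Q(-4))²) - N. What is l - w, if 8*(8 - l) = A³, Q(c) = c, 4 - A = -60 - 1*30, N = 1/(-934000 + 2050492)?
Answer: 1181639308201/1116492 ≈ 1.0584e+6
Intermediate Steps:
N = 1/1116492 ≈ 8.9566e-7
A = 94 (A = 4 - (-60 - 1*30) = 4 - (-60 - 30) = 4 - 1*(-90) = 4 + 90 = 94)
l = -103815 (l = 8 - ⅛*94³ = 8 - ⅛*830584 = 8 - 103823 = -103815)
w = -1297547925181/1116492 (w = (-1005349 - (-392 - 4)²) - 1*1/1116492 = (-1005349 - 1*(-396)²) - 1/1116492 = (-1005349 - 1*156816) - 1/1116492 = (-1005349 - 156816) - 1/1116492 = -1162165 - 1/1116492 = -1297547925181/1116492 ≈ -1.1622e+6)
l - w = -103815 - 1*(-1297547925181/1116492) = -103815 + 1297547925181/1116492 = 1181639308201/1116492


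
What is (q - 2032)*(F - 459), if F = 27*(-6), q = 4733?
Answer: -1677321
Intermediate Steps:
F = -162
(q - 2032)*(F - 459) = (4733 - 2032)*(-162 - 459) = 2701*(-621) = -1677321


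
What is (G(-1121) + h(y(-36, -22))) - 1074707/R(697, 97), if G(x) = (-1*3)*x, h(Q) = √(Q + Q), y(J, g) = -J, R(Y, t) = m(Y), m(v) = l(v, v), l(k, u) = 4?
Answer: -1061255/4 + 6*√2 ≈ -2.6531e+5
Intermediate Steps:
m(v) = 4
R(Y, t) = 4
h(Q) = √2*√Q (h(Q) = √(2*Q) = √2*√Q)
G(x) = -3*x
(G(-1121) + h(y(-36, -22))) - 1074707/R(697, 97) = (-3*(-1121) + √2*√(-1*(-36))) - 1074707/4 = (3363 + √2*√36) - 1074707*¼ = (3363 + √2*6) - 1074707/4 = (3363 + 6*√2) - 1074707/4 = -1061255/4 + 6*√2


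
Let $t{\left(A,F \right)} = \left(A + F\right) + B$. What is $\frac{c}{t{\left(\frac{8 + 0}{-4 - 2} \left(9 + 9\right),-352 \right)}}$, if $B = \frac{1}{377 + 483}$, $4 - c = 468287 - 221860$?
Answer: $\frac{211923780}{323359} \approx 655.38$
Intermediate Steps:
$c = -246423$ ($c = 4 - \left(468287 - 221860\right) = 4 - 246427 = -246423$)
$B = \frac{1}{860} \approx 0.0011628$
$t{\left(A,F \right)} = \frac{1}{860} + A + F$ ($t{\left(A,F \right)} = \left(A + F\right) + \frac{1}{860} = \frac{1}{860} + A + F$)
$\frac{c}{t{\left(\frac{8 + 0}{-4 - 2} \left(9 + 9\right),-352 \right)}} = - \frac{246423}{\frac{1}{860} + \frac{8 + 0}{-4 - 2} \left(9 + 9\right) - 352} = - \frac{246423}{\frac{1}{860} + \frac{8}{-6} \cdot 18 - 352} = - \frac{246423}{\frac{1}{860} + 8 \left(- \frac{1}{6}\right) 18 - 352} = - \frac{246423}{\frac{1}{860} - 24 - 352} = - \frac{246423}{- \frac{323359}{860}} = \left(-246423\right) \left(- \frac{860}{323359}\right) = \frac{211923780}{323359}$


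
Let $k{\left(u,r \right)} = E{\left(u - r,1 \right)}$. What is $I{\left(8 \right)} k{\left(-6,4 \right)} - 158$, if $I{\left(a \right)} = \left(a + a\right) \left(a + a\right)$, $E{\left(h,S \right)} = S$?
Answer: $98$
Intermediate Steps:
$k{\left(u,r \right)} = 1$
$I{\left(a \right)} = 4 a^{2}$ ($I{\left(a \right)} = 2 a 2 a = 4 a^{2}$)
$I{\left(8 \right)} k{\left(-6,4 \right)} - 158 = 4 \cdot 8^{2} \cdot 1 - 158 = 4 \cdot 64 \cdot 1 - 158 = 256 \cdot 1 - 158 = 256 - 158 = 98$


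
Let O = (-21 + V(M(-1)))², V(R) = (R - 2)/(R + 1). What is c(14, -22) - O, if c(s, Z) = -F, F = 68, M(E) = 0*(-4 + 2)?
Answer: -597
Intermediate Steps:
M(E) = 0 (M(E) = 0*(-2) = 0)
c(s, Z) = -68 (c(s, Z) = -1*68 = -68)
V(R) = (-2 + R)/(1 + R)
O = 529 (O = (-21 + (-2 + 0)/(1 + 0))² = (-21 - 2/1)² = (-21 + 1*(-2))² = (-21 - 2)² = (-23)² = 529)
c(14, -22) - O = -68 - 1*529 = -68 - 529 = -597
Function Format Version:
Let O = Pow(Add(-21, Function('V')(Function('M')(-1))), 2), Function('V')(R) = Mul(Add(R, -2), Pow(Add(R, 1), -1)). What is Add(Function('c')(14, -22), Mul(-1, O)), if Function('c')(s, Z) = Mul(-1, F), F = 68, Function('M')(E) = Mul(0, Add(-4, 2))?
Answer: -597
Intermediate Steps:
Function('M')(E) = 0 (Function('M')(E) = Mul(0, -2) = 0)
Function('c')(s, Z) = -68 (Function('c')(s, Z) = Mul(-1, 68) = -68)
Function('V')(R) = Mul(Pow(Add(1, R), -1), Add(-2, R)) (Function('V')(R) = Mul(Add(-2, R), Pow(Add(1, R), -1)) = Mul(Pow(Add(1, R), -1), Add(-2, R)))
O = 529 (O = Pow(Add(-21, Mul(Pow(Add(1, 0), -1), Add(-2, 0))), 2) = Pow(Add(-21, Mul(Pow(1, -1), -2)), 2) = Pow(Add(-21, Mul(1, -2)), 2) = Pow(Add(-21, -2), 2) = Pow(-23, 2) = 529)
Add(Function('c')(14, -22), Mul(-1, O)) = Add(-68, Mul(-1, 529)) = Add(-68, -529) = -597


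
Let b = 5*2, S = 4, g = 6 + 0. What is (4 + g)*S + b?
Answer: 50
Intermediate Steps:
g = 6
b = 10
(4 + g)*S + b = (4 + 6)*4 + 10 = 10*4 + 10 = 40 + 10 = 50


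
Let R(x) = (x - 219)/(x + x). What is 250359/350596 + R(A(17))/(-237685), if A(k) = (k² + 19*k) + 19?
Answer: 37548579072589/52582119874060 ≈ 0.71409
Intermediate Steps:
A(k) = 19 + k² + 19*k
R(x) = (-219 + x)/(2*x) (R(x) = (-219 + x)/((2*x)) = (-219 + x)*(1/(2*x)) = (-219 + x)/(2*x))
250359/350596 + R(A(17))/(-237685) = 250359/350596 + ((-219 + (19 + 17² + 19*17))/(2*(19 + 17² + 19*17)))/(-237685) = 250359*(1/350596) + ((-219 + (19 + 289 + 323))/(2*(19 + 289 + 323)))*(-1/237685) = 250359/350596 + ((½)*(-219 + 631)/631)*(-1/237685) = 250359/350596 + ((½)*(1/631)*412)*(-1/237685) = 250359/350596 + (206/631)*(-1/237685) = 250359/350596 - 206/149979235 = 37548579072589/52582119874060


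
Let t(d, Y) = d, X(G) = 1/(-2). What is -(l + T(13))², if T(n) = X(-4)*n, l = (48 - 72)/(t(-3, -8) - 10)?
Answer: -14641/676 ≈ -21.658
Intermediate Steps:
X(G) = -½
l = 24/13 (l = (48 - 72)/(-3 - 10) = -24/(-13) = -24*(-1/13) = 24/13 ≈ 1.8462)
T(n) = -n/2
-(l + T(13))² = -(24/13 - ½*13)² = -(24/13 - 13/2)² = -(-121/26)² = -1*14641/676 = -14641/676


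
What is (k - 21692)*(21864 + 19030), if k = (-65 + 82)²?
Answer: -875254282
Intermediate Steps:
k = 289 (k = 17² = 289)
(k - 21692)*(21864 + 19030) = (289 - 21692)*(21864 + 19030) = -21403*40894 = -875254282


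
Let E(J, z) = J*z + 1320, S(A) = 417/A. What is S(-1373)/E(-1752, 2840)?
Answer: 139/2276598760 ≈ 6.1056e-8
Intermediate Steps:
E(J, z) = 1320 + J*z
S(-1373)/E(-1752, 2840) = (417/(-1373))/(1320 - 1752*2840) = (417*(-1/1373))/(1320 - 4975680) = -417/1373/(-4974360) = -417/1373*(-1/4974360) = 139/2276598760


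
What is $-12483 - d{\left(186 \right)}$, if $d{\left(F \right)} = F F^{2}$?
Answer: $-6447339$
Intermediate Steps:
$d{\left(F \right)} = F^{3}$
$-12483 - d{\left(186 \right)} = -12483 - 186^{3} = -12483 - 6434856 = -6447339$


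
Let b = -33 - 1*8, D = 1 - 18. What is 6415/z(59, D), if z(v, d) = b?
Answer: -6415/41 ≈ -156.46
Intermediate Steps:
D = -17
b = -41 (b = -33 - 8 = -41)
z(v, d) = -41
6415/z(59, D) = 6415/(-41) = 6415*(-1/41) = -6415/41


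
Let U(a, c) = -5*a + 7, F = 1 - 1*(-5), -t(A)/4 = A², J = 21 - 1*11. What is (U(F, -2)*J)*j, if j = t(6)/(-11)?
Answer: -33120/11 ≈ -3010.9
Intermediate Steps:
J = 10 (J = 21 - 11 = 10)
t(A) = -4*A²
F = 6 (F = 1 + 5 = 6)
U(a, c) = 7 - 5*a
j = 144/11 (j = -4*6²/(-11) = -4*36*(-1/11) = -144*(-1/11) = 144/11 ≈ 13.091)
(U(F, -2)*J)*j = ((7 - 5*6)*10)*(144/11) = ((7 - 30)*10)*(144/11) = -23*10*(144/11) = -230*144/11 = -33120/11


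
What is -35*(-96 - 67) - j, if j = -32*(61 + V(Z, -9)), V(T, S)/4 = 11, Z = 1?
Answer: 9065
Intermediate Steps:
V(T, S) = 44 (V(T, S) = 4*11 = 44)
j = -3360 (j = -32*(61 + 44) = -32*105 = -3360)
-35*(-96 - 67) - j = -35*(-96 - 67) - 1*(-3360) = -35*(-163) + 3360 = 5705 + 3360 = 9065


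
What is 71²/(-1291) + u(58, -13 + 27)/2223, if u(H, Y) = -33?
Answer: -3749582/956631 ≈ -3.9196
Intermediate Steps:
71²/(-1291) + u(58, -13 + 27)/2223 = 71²/(-1291) - 33/2223 = 5041*(-1/1291) - 33*1/2223 = -5041/1291 - 11/741 = -3749582/956631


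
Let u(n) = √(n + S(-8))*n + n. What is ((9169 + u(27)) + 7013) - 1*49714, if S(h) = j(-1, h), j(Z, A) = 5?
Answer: -33505 + 108*√2 ≈ -33352.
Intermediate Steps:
S(h) = 5
u(n) = n + n*√(5 + n) (u(n) = √(n + 5)*n + n = √(5 + n)*n + n = n*√(5 + n) + n = n + n*√(5 + n))
((9169 + u(27)) + 7013) - 1*49714 = ((9169 + 27*(1 + √(5 + 27))) + 7013) - 1*49714 = ((9169 + 27*(1 + √32)) + 7013) - 49714 = ((9169 + 27*(1 + 4*√2)) + 7013) - 49714 = ((9169 + (27 + 108*√2)) + 7013) - 49714 = ((9196 + 108*√2) + 7013) - 49714 = (16209 + 108*√2) - 49714 = -33505 + 108*√2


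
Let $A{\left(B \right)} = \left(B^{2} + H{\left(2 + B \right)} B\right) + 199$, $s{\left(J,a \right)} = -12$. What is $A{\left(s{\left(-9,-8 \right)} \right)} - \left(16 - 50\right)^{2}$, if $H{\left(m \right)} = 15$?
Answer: $-993$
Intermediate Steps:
$A{\left(B \right)} = 199 + B^{2} + 15 B$ ($A{\left(B \right)} = \left(B^{2} + 15 B\right) + 199 = 199 + B^{2} + 15 B$)
$A{\left(s{\left(-9,-8 \right)} \right)} - \left(16 - 50\right)^{2} = \left(199 + \left(-12\right)^{2} + 15 \left(-12\right)\right) - \left(16 - 50\right)^{2} = \left(199 + 144 - 180\right) - \left(-34\right)^{2} = 163 - 1156 = -993$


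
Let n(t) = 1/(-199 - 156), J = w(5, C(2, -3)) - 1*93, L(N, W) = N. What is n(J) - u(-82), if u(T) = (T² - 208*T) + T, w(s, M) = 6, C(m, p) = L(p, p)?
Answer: -8412791/355 ≈ -23698.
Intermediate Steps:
C(m, p) = p
J = -87 (J = 6 - 1*93 = 6 - 93 = -87)
n(t) = -1/355 (n(t) = 1/(-355) = -1/355)
u(T) = T² - 207*T
n(J) - u(-82) = -1/355 - (-82)*(-207 - 82) = -1/355 - (-82)*(-289) = -1/355 - 1*23698 = -1/355 - 23698 = -8412791/355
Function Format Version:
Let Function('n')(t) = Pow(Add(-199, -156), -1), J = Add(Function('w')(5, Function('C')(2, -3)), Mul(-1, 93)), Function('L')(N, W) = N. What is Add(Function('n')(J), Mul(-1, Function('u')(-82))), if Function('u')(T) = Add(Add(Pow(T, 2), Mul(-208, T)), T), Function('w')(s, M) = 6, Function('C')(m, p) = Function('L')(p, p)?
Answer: Rational(-8412791, 355) ≈ -23698.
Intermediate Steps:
Function('C')(m, p) = p
J = -87 (J = Add(6, Mul(-1, 93)) = Add(6, -93) = -87)
Function('n')(t) = Rational(-1, 355) (Function('n')(t) = Pow(-355, -1) = Rational(-1, 355))
Function('u')(T) = Add(Pow(T, 2), Mul(-207, T))
Add(Function('n')(J), Mul(-1, Function('u')(-82))) = Add(Rational(-1, 355), Mul(-1, Mul(-82, Add(-207, -82)))) = Add(Rational(-1, 355), Mul(-1, Mul(-82, -289))) = Add(Rational(-1, 355), Mul(-1, 23698)) = Add(Rational(-1, 355), -23698) = Rational(-8412791, 355)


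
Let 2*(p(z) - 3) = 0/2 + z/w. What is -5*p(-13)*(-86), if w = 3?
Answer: 1075/3 ≈ 358.33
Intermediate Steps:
p(z) = 3 + z/6 (p(z) = 3 + (0/2 + z/3)/2 = 3 + (0*(½) + z*(⅓))/2 = 3 + (0 + z/3)/2 = 3 + (z/3)/2 = 3 + z/6)
-5*p(-13)*(-86) = -5*(3 + (⅙)*(-13))*(-86) = -5*(3 - 13/6)*(-86) = -5*⅚*(-86) = -25/6*(-86) = 1075/3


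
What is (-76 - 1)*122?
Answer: -9394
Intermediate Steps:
(-76 - 1)*122 = -77*122 = -9394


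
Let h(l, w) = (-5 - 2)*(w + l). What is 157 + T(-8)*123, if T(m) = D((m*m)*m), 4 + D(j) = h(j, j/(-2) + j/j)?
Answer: 219220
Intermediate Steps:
h(l, w) = -7*l - 7*w (h(l, w) = -7*(l + w) = -7*l - 7*w)
D(j) = -11 - 7*j/2 (D(j) = -4 + (-7*j - 7*(j/(-2) + j/j)) = -4 + (-7*j - 7*(j*(-½) + 1)) = -4 + (-7*j - 7*(-j/2 + 1)) = -4 + (-7*j - 7*(1 - j/2)) = -4 + (-7*j + (-7 + 7*j/2)) = -4 + (-7 - 7*j/2) = -11 - 7*j/2)
T(m) = -11 - 7*m³/2 (T(m) = -11 - 7*m*m*m/2 = -11 - 7*m²*m/2 = -11 - 7*m³/2)
157 + T(-8)*123 = 157 + (-11 - 7/2*(-8)³)*123 = 157 + (-11 - 7/2*(-512))*123 = 157 + (-11 + 1792)*123 = 157 + 1781*123 = 157 + 219063 = 219220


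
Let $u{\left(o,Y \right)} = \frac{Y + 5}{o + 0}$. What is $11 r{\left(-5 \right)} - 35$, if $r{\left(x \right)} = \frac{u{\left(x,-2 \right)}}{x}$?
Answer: $- \frac{842}{25} \approx -33.68$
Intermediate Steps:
$u{\left(o,Y \right)} = \frac{5 + Y}{o}$
$r{\left(x \right)} = \frac{3}{x^{2}}$ ($r{\left(x \right)} = \frac{\frac{1}{x} \left(5 - 2\right)}{x} = \frac{\frac{1}{x} 3}{x} = \frac{3 \frac{1}{x}}{x} = \frac{3}{x^{2}}$)
$11 r{\left(-5 \right)} - 35 = 11 \cdot \frac{3}{25} - 35 = \frac{33}{25} - 35 = - \frac{842}{25}$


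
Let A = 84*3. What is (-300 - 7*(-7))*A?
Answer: -63252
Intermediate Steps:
A = 252
(-300 - 7*(-7))*A = (-300 - 7*(-7))*252 = (-300 + 49)*252 = -251*252 = -63252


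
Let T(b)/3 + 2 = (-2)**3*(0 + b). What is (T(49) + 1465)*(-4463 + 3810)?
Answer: -184799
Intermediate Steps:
T(b) = -6 - 24*b (T(b) = -6 + 3*((-2)**3*(0 + b)) = -6 + 3*(-8*b) = -6 - 24*b)
(T(49) + 1465)*(-4463 + 3810) = ((-6 - 24*49) + 1465)*(-4463 + 3810) = ((-6 - 1176) + 1465)*(-653) = (-1182 + 1465)*(-653) = 283*(-653) = -184799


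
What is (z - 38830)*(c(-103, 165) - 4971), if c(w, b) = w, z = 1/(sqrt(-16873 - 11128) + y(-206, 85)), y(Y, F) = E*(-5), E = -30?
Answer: 9949878972320/50501 + 5074*I*sqrt(28001)/50501 ≈ 1.9702e+8 + 16.813*I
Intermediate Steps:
y(Y, F) = 150 (y(Y, F) = -30*(-5) = 150)
z = 1/(150 + I*sqrt(28001)) (z = 1/(sqrt(-16873 - 11128) + 150) = 1/(sqrt(-28001) + 150) = 1/(I*sqrt(28001) + 150) = 1/(150 + I*sqrt(28001)) ≈ 0.0029702 - 0.0033135*I)
(z - 38830)*(c(-103, 165) - 4971) = ((150/50501 - I*sqrt(28001)/50501) - 38830)*(-103 - 4971) = (-1960953680/50501 - I*sqrt(28001)/50501)*(-5074) = 9949878972320/50501 + 5074*I*sqrt(28001)/50501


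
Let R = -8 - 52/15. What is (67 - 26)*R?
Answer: -7052/15 ≈ -470.13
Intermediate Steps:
R = -172/15 (R = -8 - 52/15 = -172/15 ≈ -11.467)
(67 - 26)*R = (67 - 26)*(-172/15) = 41*(-172/15) = -7052/15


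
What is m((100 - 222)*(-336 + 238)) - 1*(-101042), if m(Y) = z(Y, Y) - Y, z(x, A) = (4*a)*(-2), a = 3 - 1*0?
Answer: 89062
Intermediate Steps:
a = 3 (a = 3 + 0 = 3)
z(x, A) = -24 (z(x, A) = (4*3)*(-2) = 12*(-2) = -24)
m(Y) = -24 - Y
m((100 - 222)*(-336 + 238)) - 1*(-101042) = (-24 - (100 - 222)*(-336 + 238)) - 1*(-101042) = (-24 - (-122)*(-98)) + 101042 = (-24 - 1*11956) + 101042 = (-24 - 11956) + 101042 = -11980 + 101042 = 89062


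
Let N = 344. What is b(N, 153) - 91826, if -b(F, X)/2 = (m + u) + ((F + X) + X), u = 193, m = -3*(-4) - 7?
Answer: -93522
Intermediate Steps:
m = 5 (m = 12 - 7 = 5)
b(F, X) = -396 - 4*X - 2*F (b(F, X) = -2*((5 + 193) + ((F + X) + X)) = -2*(198 + (F + 2*X)) = -2*(198 + F + 2*X) = -396 - 4*X - 2*F)
b(N, 153) - 91826 = (-396 - 4*153 - 2*344) - 91826 = (-396 - 612 - 688) - 91826 = -1696 - 91826 = -93522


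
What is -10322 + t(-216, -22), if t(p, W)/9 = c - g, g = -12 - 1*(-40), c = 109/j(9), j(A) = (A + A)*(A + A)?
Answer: -380555/36 ≈ -10571.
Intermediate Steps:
j(A) = 4*A² (j(A) = (2*A)*(2*A) = 4*A²)
c = 109/324 (c = 109/((4*9²)) = 109/((4*81)) = 109/324 ≈ 0.33642)
g = 28 (g = -12 + 40 = 28)
t(p, W) = -8963/36 (t(p, W) = 9*(109/324 - 1*28) = 9*(109/324 - 28) = 9*(-8963/324) = -8963/36)
-10322 + t(-216, -22) = -10322 - 8963/36 = -380555/36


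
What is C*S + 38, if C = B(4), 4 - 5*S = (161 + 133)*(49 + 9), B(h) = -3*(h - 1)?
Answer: 153622/5 ≈ 30724.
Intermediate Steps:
B(h) = 3 - 3*h (B(h) = -3*(-1 + h) = 3 - 3*h)
S = -17048/5 (S = 4/5 - (161 + 133)*(49 + 9)/5 = 4/5 - 294*58/5 = 4/5 - 1/5*17052 = 4/5 - 17052/5 = -17048/5 ≈ -3409.6)
C = -9 (C = 3 - 3*4 = 3 - 12 = -9)
C*S + 38 = -9*(-17048/5) + 38 = 153432/5 + 38 = 153622/5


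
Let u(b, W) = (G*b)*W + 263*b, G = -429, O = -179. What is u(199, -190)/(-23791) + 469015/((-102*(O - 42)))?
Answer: -355663730369/536296722 ≈ -663.18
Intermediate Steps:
u(b, W) = 263*b - 429*W*b (u(b, W) = (-429*b)*W + 263*b = -429*W*b + 263*b = 263*b - 429*W*b)
u(199, -190)/(-23791) + 469015/((-102*(O - 42))) = (199*(263 - 429*(-190)))/(-23791) + 469015/((-102*(-179 - 42))) = (199*(263 + 81510))*(-1/23791) + 469015/((-102*(-221))) = (199*81773)*(-1/23791) + 469015/22542 = 16272827*(-1/23791) + 469015*(1/22542) = -16272827/23791 + 469015/22542 = -355663730369/536296722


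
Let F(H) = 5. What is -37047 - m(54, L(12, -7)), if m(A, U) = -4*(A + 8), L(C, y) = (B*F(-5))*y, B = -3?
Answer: -36799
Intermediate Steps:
L(C, y) = -15*y (L(C, y) = (-3*5)*y = -15*y)
m(A, U) = -32 - 4*A (m(A, U) = -4*(8 + A) = -32 - 4*A)
-37047 - m(54, L(12, -7)) = -37047 - (-32 - 4*54) = -37047 - (-32 - 216) = -37047 - 1*(-248) = -37047 + 248 = -36799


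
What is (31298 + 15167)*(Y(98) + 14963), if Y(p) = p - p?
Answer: 695255795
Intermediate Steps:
Y(p) = 0
(31298 + 15167)*(Y(98) + 14963) = (31298 + 15167)*(0 + 14963) = 46465*14963 = 695255795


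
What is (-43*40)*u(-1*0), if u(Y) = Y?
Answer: 0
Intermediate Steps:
(-43*40)*u(-1*0) = (-43*40)*(-1*0) = -1720*0 = 0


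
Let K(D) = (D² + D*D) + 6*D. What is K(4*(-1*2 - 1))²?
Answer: 46656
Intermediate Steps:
K(D) = 2*D² + 6*D (K(D) = (D² + D²) + 6*D = 2*D² + 6*D)
K(4*(-1*2 - 1))² = (2*(4*(-1*2 - 1))*(3 + 4*(-1*2 - 1)))² = (2*(4*(-2 - 1))*(3 + 4*(-2 - 1)))² = (2*(4*(-3))*(3 + 4*(-3)))² = (2*(-12)*(3 - 12))² = (2*(-12)*(-9))² = 216² = 46656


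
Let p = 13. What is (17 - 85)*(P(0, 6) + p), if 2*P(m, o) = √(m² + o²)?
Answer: -1088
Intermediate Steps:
P(m, o) = √(m² + o²)/2
(17 - 85)*(P(0, 6) + p) = (17 - 85)*(√(0² + 6²)/2 + 13) = -68*(√(0 + 36)/2 + 13) = -68*(√36/2 + 13) = -68*((½)*6 + 13) = -68*(3 + 13) = -68*16 = -1088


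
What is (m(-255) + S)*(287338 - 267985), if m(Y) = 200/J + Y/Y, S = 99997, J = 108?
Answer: 17417674196/9 ≈ 1.9353e+9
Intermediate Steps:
m(Y) = 77/27 (m(Y) = 200/108 + Y/Y = 200*(1/108) + 1 = 50/27 + 1 = 77/27)
(m(-255) + S)*(287338 - 267985) = (77/27 + 99997)*(287338 - 267985) = (2699996/27)*19353 = 17417674196/9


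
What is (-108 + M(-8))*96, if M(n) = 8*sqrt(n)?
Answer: -10368 + 1536*I*sqrt(2) ≈ -10368.0 + 2172.2*I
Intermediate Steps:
(-108 + M(-8))*96 = (-108 + 8*sqrt(-8))*96 = (-108 + 8*(2*I*sqrt(2)))*96 = (-108 + 16*I*sqrt(2))*96 = -10368 + 1536*I*sqrt(2)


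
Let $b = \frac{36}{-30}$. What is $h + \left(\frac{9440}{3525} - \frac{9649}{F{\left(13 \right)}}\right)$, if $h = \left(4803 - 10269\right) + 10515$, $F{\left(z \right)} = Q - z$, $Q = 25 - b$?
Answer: $\frac{67013951}{15510} \approx 4320.7$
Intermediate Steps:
$b = - \frac{6}{5}$ ($b = 36 \left(- \frac{1}{30}\right) = - \frac{6}{5} \approx -1.2$)
$Q = \frac{131}{5}$ ($Q = 25 - - \frac{6}{5} = 25 + \frac{6}{5} = \frac{131}{5} \approx 26.2$)
$F{\left(z \right)} = \frac{131}{5} - z$
$h = 5049$ ($h = -5466 + 10515 = 5049$)
$h + \left(\frac{9440}{3525} - \frac{9649}{F{\left(13 \right)}}\right) = 5049 + \left(\frac{9440}{3525} - \frac{9649}{\frac{131}{5} - 13}\right) = 5049 + \left(9440 \cdot \frac{1}{3525} - \frac{9649}{\frac{131}{5} - 13}\right) = 5049 + \left(\frac{1888}{705} - \frac{9649}{\frac{66}{5}}\right) = 5049 + \left(\frac{1888}{705} - \frac{48245}{66}\right) = 5049 - \frac{11296039}{15510} = \frac{67013951}{15510}$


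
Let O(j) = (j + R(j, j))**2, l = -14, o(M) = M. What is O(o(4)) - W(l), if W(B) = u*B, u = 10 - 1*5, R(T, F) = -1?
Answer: 79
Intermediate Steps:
u = 5 (u = 10 - 5 = 5)
O(j) = (-1 + j)**2 (O(j) = (j - 1)**2 = (-1 + j)**2)
W(B) = 5*B
O(o(4)) - W(l) = (-1 + 4)**2 - 5*(-14) = 3**2 - 1*(-70) = 9 + 70 = 79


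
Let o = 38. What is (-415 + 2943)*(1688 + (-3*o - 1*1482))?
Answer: 232576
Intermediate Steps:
(-415 + 2943)*(1688 + (-3*o - 1*1482)) = (-415 + 2943)*(1688 + (-3*38 - 1*1482)) = 2528*(1688 + (-114 - 1482)) = 2528*(1688 - 1596) = 2528*92 = 232576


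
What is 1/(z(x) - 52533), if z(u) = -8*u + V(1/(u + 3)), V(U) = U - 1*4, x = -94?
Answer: -91/4712436 ≈ -1.9311e-5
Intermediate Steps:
V(U) = -4 + U (V(U) = U - 4 = -4 + U)
z(u) = -4 + 1/(3 + u) - 8*u (z(u) = -8*u + (-4 + 1/(u + 3)) = -8*u + (-4 + 1/(3 + u)) = -4 + 1/(3 + u) - 8*u)
1/(z(x) - 52533) = 1/((-11 - 28*(-94) - 8*(-94)²)/(3 - 94) - 52533) = 1/((-11 + 2632 - 8*8836)/(-91) - 52533) = 1/(-(-11 + 2632 - 70688)/91 - 52533) = 1/(-1/91*(-68067) - 52533) = 1/(68067/91 - 52533) = 1/(-4712436/91) = -91/4712436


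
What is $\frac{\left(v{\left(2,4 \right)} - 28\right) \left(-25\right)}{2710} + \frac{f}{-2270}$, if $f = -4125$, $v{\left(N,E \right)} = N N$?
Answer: $\frac{250815}{123034} \approx 2.0386$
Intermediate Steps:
$v{\left(N,E \right)} = N^{2}$
$\frac{\left(v{\left(2,4 \right)} - 28\right) \left(-25\right)}{2710} + \frac{f}{-2270} = \frac{\left(2^{2} - 28\right) \left(-25\right)}{2710} - \frac{4125}{-2270} = \left(4 - 28\right) \left(-25\right) \frac{1}{2710} - - \frac{825}{454} = \left(-24\right) \left(-25\right) \frac{1}{2710} + \frac{825}{454} = 600 \cdot \frac{1}{2710} + \frac{825}{454} = \frac{60}{271} + \frac{825}{454} = \frac{250815}{123034}$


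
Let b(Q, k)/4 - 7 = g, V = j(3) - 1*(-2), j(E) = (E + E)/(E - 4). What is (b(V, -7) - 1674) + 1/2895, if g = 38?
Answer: -4325129/2895 ≈ -1494.0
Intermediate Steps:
j(E) = 2*E/(-4 + E) (j(E) = (2*E)/(-4 + E) = 2*E/(-4 + E))
V = -4 (V = 2*3/(-4 + 3) - 1*(-2) = 2*3/(-1) + 2 = 2*3*(-1) + 2 = -6 + 2 = -4)
b(Q, k) = 180 (b(Q, k) = 28 + 4*38 = 28 + 152 = 180)
(b(V, -7) - 1674) + 1/2895 = (180 - 1674) + 1/2895 = -1494 + 1/2895 = -4325129/2895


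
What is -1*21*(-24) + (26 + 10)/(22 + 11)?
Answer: 5556/11 ≈ 505.09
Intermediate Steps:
-1*21*(-24) + (26 + 10)/(22 + 11) = -21*(-24) + 36/33 = 504 + 36*(1/33) = 504 + 12/11 = 5556/11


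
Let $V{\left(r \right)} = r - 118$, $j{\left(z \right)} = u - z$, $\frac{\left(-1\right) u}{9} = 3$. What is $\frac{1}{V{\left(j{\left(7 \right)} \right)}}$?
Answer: $- \frac{1}{152} \approx -0.0065789$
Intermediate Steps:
$u = -27$ ($u = \left(-9\right) 3 = -27$)
$j{\left(z \right)} = -27 - z$
$V{\left(r \right)} = -118 + r$
$\frac{1}{V{\left(j{\left(7 \right)} \right)}} = \frac{1}{-118 - 34} = \frac{1}{-152} = - \frac{1}{152}$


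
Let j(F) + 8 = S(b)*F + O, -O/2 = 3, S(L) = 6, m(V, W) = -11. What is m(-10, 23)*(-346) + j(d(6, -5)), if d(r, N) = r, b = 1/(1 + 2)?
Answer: 3828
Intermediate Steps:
b = ⅓ (b = 1/3 = ⅓ ≈ 0.33333)
O = -6 (O = -2*3 = -6)
j(F) = -14 + 6*F (j(F) = -8 + (6*F - 6) = -8 + (-6 + 6*F) = -14 + 6*F)
m(-10, 23)*(-346) + j(d(6, -5)) = -11*(-346) + (-14 + 6*6) = 3806 + (-14 + 36) = 3806 + 22 = 3828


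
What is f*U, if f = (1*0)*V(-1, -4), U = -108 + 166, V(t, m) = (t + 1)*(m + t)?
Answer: 0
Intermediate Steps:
V(t, m) = (1 + t)*(m + t)
U = 58
f = 0 (f = (1*0)*(-4 - 1 + (-1)² - 4*(-1)) = 0*(-4 - 1 + 1 + 4) = 0*0 = 0)
f*U = 0*58 = 0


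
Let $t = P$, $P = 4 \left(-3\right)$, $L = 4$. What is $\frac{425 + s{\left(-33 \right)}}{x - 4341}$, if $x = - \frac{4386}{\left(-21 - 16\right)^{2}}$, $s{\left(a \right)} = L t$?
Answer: $- \frac{516113}{5947215} \approx -0.086782$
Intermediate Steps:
$P = -12$
$t = -12$
$s{\left(a \right)} = -48$ ($s{\left(a \right)} = 4 \left(-12\right) = -48$)
$x = - \frac{4386}{1369}$ ($x = - \frac{4386}{\left(-37\right)^{2}} = - \frac{4386}{1369} \approx -3.2038$)
$\frac{425 + s{\left(-33 \right)}}{x - 4341} = \frac{425 - 48}{- \frac{4386}{1369} - 4341} = \frac{377}{- \frac{5947215}{1369}} = 377 \left(- \frac{1369}{5947215}\right) = - \frac{516113}{5947215}$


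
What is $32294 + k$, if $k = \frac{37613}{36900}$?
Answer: $\frac{1191686213}{36900} \approx 32295.0$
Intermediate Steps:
$k = \frac{37613}{36900}$ ($k = 37613 \cdot \frac{1}{36900} = \frac{37613}{36900} \approx 1.0193$)
$32294 + k = 32294 + \frac{37613}{36900} = \frac{1191686213}{36900}$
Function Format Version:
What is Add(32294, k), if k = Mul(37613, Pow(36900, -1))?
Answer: Rational(1191686213, 36900) ≈ 32295.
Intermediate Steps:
k = Rational(37613, 36900) (k = Mul(37613, Rational(1, 36900)) = Rational(37613, 36900) ≈ 1.0193)
Add(32294, k) = Add(32294, Rational(37613, 36900)) = Rational(1191686213, 36900)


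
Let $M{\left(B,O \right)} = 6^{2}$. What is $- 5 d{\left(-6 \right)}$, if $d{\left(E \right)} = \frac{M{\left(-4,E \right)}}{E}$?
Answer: $30$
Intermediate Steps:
$M{\left(B,O \right)} = 36$
$d{\left(E \right)} = \frac{36}{E}$
$- 5 d{\left(-6 \right)} = - 5 \frac{36}{-6} = - 5 \cdot 36 \left(- \frac{1}{6}\right) = \left(-5\right) \left(-6\right) = 30$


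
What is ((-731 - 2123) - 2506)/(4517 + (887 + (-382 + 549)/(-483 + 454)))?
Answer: -155440/156549 ≈ -0.99292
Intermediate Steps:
((-731 - 2123) - 2506)/(4517 + (887 + (-382 + 549)/(-483 + 454))) = (-2854 - 2506)/(4517 + (887 + 167/(-29))) = -5360/(4517 + (887 + 167*(-1/29))) = -5360/(4517 + (887 - 167/29)) = -5360/(4517 + 25556/29) = -5360/156549/29 = -5360*29/156549 = -155440/156549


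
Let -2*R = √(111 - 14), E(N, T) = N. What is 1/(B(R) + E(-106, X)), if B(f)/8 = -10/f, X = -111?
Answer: -5141/532146 - 40*√97/266073 ≈ -0.011142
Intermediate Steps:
R = -√97/2 (R = -√(111 - 14)/2 = -√97/2 ≈ -4.9244)
B(f) = -80/f (B(f) = 8*(-10/f) = -80/f)
1/(B(R) + E(-106, X)) = 1/(-80*(-2*√97/97) - 106) = 1/(-(-160)*√97/97 - 106) = 1/(160*√97/97 - 106) = 1/(-106 + 160*√97/97)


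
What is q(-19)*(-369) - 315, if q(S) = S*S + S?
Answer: -126513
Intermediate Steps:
q(S) = S + S² (q(S) = S² + S = S + S²)
q(-19)*(-369) - 315 = -19*(1 - 19)*(-369) - 315 = -19*(-18)*(-369) - 315 = 342*(-369) - 315 = -126198 - 315 = -126513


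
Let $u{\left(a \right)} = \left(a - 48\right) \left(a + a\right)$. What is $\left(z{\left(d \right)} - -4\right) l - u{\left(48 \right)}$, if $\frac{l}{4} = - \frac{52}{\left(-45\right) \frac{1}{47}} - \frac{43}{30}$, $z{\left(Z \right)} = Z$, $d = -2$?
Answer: $\frac{19036}{45} \approx 423.02$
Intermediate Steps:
$u{\left(a \right)} = 2 a \left(-48 + a\right)$ ($u{\left(a \right)} = \left(-48 + a\right) 2 a = 2 a \left(-48 + a\right)$)
$l = \frac{9518}{45}$ ($l = 4 \left(- \frac{52}{\left(-45\right) \frac{1}{47}} - \frac{43}{30}\right) = 4 \left(- \frac{52}{- \frac{45}{47}} - \frac{43}{30}\right) = 4 \left(\left(-52\right) \left(- \frac{47}{45}\right) - \frac{43}{30}\right) = 4 \left(\frac{2444}{45} - \frac{43}{30}\right) = 4 \cdot \frac{4759}{90} = \frac{9518}{45} \approx 211.51$)
$\left(z{\left(d \right)} - -4\right) l - u{\left(48 \right)} = \left(-2 - -4\right) \frac{9518}{45} - 2 \cdot 48 \left(-48 + 48\right) = \left(-2 + 4\right) \frac{9518}{45} - 2 \cdot 48 \cdot 0 = 2 \cdot \frac{9518}{45} - 0 = \frac{19036}{45} + 0 = \frac{19036}{45}$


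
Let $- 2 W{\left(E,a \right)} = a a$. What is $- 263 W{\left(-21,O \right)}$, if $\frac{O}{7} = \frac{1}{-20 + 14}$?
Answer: $\frac{12887}{72} \approx 178.99$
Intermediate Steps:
$O = - \frac{7}{6}$ ($O = \frac{7}{-20 + 14} = \frac{7}{-6} = 7 \left(- \frac{1}{6}\right) = - \frac{7}{6} \approx -1.1667$)
$W{\left(E,a \right)} = - \frac{a^{2}}{2}$ ($W{\left(E,a \right)} = - \frac{a a}{2} = - \frac{a^{2}}{2}$)
$- 263 W{\left(-21,O \right)} = - 263 \left(- \frac{\left(- \frac{7}{6}\right)^{2}}{2}\right) = - 263 \left(\left(- \frac{1}{2}\right) \frac{49}{36}\right) = \left(-263\right) \left(- \frac{49}{72}\right) = \frac{12887}{72}$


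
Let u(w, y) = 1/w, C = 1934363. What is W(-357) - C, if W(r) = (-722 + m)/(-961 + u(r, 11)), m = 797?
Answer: -663637416089/343078 ≈ -1.9344e+6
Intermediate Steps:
W(r) = 75/(-961 + 1/r) (W(r) = (-722 + 797)/(-961 + 1/r) = 75/(-961 + 1/r))
W(-357) - C = -75*(-357)/(-1 + 961*(-357)) - 1*1934363 = -75*(-357)/(-1 - 343077) - 1934363 = -75*(-357)/(-343078) - 1934363 = -75*(-357)*(-1/343078) - 1934363 = -26775/343078 - 1934363 = -663637416089/343078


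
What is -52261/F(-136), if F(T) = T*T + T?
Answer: -52261/18360 ≈ -2.8465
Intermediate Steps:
F(T) = T + T² (F(T) = T² + T = T + T²)
-52261/F(-136) = -52261*(-1/(136*(1 - 136))) = -52261/((-136*(-135))) = -52261/18360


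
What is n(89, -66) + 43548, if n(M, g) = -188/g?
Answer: 1437178/33 ≈ 43551.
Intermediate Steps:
n(89, -66) + 43548 = -188/(-66) + 43548 = -188*(-1/66) + 43548 = 94/33 + 43548 = 1437178/33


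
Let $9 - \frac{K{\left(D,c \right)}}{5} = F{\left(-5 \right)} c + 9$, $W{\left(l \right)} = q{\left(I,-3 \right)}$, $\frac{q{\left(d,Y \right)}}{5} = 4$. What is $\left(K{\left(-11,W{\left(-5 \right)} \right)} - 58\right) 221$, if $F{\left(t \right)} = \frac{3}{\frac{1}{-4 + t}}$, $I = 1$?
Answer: $583882$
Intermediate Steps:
$q{\left(d,Y \right)} = 20$ ($q{\left(d,Y \right)} = 5 \cdot 4 = 20$)
$W{\left(l \right)} = 20$
$F{\left(t \right)} = -12 + 3 t$ ($F{\left(t \right)} = 3 \left(-4 + t\right) = -12 + 3 t$)
$K{\left(D,c \right)} = 135 c$ ($K{\left(D,c \right)} = 45 - 5 \left(\left(-12 + 3 \left(-5\right)\right) c + 9\right) = 45 - 5 \left(\left(-12 - 15\right) c + 9\right) = 45 - 5 \left(- 27 c + 9\right) = 45 - 5 \left(9 - 27 c\right) = 45 + \left(-45 + 135 c\right) = 135 c$)
$\left(K{\left(-11,W{\left(-5 \right)} \right)} - 58\right) 221 = \left(135 \cdot 20 - 58\right) 221 = \left(2700 - 58\right) 221 = 2642 \cdot 221 = 583882$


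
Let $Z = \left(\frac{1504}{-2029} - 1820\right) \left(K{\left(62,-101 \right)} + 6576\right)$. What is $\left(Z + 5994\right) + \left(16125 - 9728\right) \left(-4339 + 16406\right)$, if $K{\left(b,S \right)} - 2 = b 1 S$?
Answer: $\frac{155468551453}{2029} \approx 7.6623 \cdot 10^{7}$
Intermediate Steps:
$K{\left(b,S \right)} = 2 + S b$ ($K{\left(b,S \right)} = 2 + b 1 S = 2 + b S = 2 + S b$)
$Z = - \frac{1167393744}{2029}$ ($Z = \left(\frac{1504}{-2029} - 1820\right) \left(\left(2 - 6262\right) + 6576\right) = \left(1504 \left(- \frac{1}{2029}\right) - 1820\right) \left(\left(2 - 6262\right) + 6576\right) = \left(- \frac{1504}{2029} - 1820\right) \left(-6260 + 6576\right) = \left(- \frac{3694284}{2029}\right) 316 = - \frac{1167393744}{2029} \approx -5.7535 \cdot 10^{5}$)
$\left(Z + 5994\right) + \left(16125 - 9728\right) \left(-4339 + 16406\right) = \left(- \frac{1167393744}{2029} + 5994\right) + \left(16125 - 9728\right) \left(-4339 + 16406\right) = - \frac{1155231918}{2029} + 6397 \cdot 12067 = - \frac{1155231918}{2029} + 77192599 = \frac{155468551453}{2029}$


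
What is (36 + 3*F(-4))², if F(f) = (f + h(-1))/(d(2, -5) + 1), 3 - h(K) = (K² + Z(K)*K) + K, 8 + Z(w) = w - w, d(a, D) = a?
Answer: 729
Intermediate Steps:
Z(w) = -8 (Z(w) = -8 + (w - w) = -8 + 0 = -8)
h(K) = 3 - K² + 7*K (h(K) = 3 - ((K² - 8*K) + K) = 3 - (K² - 7*K) = 3 + (-K² + 7*K) = 3 - K² + 7*K)
F(f) = -5/3 + f/3 (F(f) = (f + (3 - 1*(-1)² + 7*(-1)))/(2 + 1) = (f + (3 - 1*1 - 7))/3 = (f + (3 - 1 - 7))*(⅓) = (f - 5)*(⅓) = (-5 + f)*(⅓) = -5/3 + f/3)
(36 + 3*F(-4))² = (36 + 3*(-5/3 + (⅓)*(-4)))² = (36 + 3*(-5/3 - 4/3))² = (36 + 3*(-3))² = (36 - 9)² = 27² = 729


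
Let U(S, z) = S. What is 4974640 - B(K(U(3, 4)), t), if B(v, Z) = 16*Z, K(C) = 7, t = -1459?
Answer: 4997984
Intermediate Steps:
4974640 - B(K(U(3, 4)), t) = 4974640 - 16*(-1459) = 4974640 - 1*(-23344) = 4974640 + 23344 = 4997984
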